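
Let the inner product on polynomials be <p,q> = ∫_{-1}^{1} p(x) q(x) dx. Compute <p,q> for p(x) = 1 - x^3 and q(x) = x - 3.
<p,q> = -32/5

Expand the product: p(x)·q(x) = -x^4 + 3*x^3 + x - 3.
∫_{-1}^{1} of each monomial x^k gives [2/(k+1) if k even, 0 if k odd]. Integrating term-by-term (or equivalently evaluating the antiderivative F(x) = -x^5/5 + 3*x^4/4 + x^2/2 - 3*x at the endpoints):
  F(1) − F(−1) = -39/20 − (89/20) = -32/5.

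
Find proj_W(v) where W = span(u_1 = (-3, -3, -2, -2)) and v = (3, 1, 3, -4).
proj_W(v) = (15/13, 15/13, 10/13, 10/13)

Set up U = [u_1 | ... | u_1] ∈ R^(4×1). The projector onto W = col(U) is P = U (U^T U)^(-1) U^T.
Compute U^T U =
  [26],
and U^T v = (-10).
Solve U^T U · c = U^T v for the coefficients: c = (-5/13). The projection is proj_W(v) = U c.
Check: (v - proj_W(v)) · u_1 = 0  (should be 0).
Result: proj_W(v) = (15/13, 15/13, 10/13, 10/13).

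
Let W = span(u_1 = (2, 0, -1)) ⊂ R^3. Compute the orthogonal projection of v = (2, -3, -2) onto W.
proj_W(v) = (12/5, 0, -6/5)

Set up U = [u_1 | ... | u_1] ∈ R^(3×1). The projector onto W = col(U) is P = U (U^T U)^(-1) U^T.
Compute U^T U =
  [5],
and U^T v = (6).
Solve U^T U · c = U^T v for the coefficients: c = (6/5). The projection is proj_W(v) = U c.
Check: (v - proj_W(v)) · u_1 = 0  (should be 0).
Result: proj_W(v) = (12/5, 0, -6/5).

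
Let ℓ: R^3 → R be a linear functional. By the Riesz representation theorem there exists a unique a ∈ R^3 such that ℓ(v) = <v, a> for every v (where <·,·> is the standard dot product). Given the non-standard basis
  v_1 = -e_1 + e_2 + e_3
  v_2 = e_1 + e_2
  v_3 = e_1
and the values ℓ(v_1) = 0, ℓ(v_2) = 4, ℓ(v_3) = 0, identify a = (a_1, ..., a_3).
a = (0, 4, -4)

Write a = (a_1, ..., a_3) in the standard basis. For each basis vector v_i, ℓ(v_i) = <v_i, a> is a linear equation in the a_j's. Collect the n equations into a matrix system V a = ℓ, where row i of V is v_i (expressed in the standard basis). Since V is invertible (lower-triangular with 1s on the diagonal, up to permutation), solve by back-substitution:
  V =
[[-1, 1, 1],
 [1, 1, 0],
 [1, 0, 0]]
  V a = (0, 4, 0)
Solving gives a = (0, 4, -4).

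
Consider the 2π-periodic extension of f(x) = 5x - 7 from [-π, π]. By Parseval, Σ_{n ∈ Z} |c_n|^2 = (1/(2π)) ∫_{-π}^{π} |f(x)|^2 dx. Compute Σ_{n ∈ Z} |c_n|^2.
Σ |c_n|^2 = 25π^2/3 + 49

Expand and integrate term by term over [-π, π]:
  ∫ (5x)^2 dx = 25·(2π^3/3); ∫ 2·5·(-7)·x dx = 0 (odd integrand); ∫ (-7)^2 dx = 49·2π.
So (1/(2π)) ∫_{-π}^{π} (5x - 7)^2 dx = 25π^2/3 + 49 = 25π^2/3 + 49.
Parseval ⇒ Σ |c_n|^2 = 25π^2/3 + 49.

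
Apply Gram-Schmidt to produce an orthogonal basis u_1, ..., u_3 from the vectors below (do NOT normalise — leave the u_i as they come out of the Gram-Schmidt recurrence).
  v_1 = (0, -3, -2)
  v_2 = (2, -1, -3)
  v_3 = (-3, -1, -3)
Orthogonal basis:
  u_1 = (0, -3, -2)
  u_2 = (2, 14/13, -21/13)
  u_3 = (-245/101, 140/101, -210/101)

Apply the Gram-Schmidt recurrence
  u_1 = v_1
  u_i = v_i − Σ_{j<i} ((v_i · u_j) / (u_j · u_j)) · u_j.

Step by step this gives:
  u_1 = (0, -3, -2)
  u_2 = (2, 14/13, -21/13)
  u_3 = (-245/101, 140/101, -210/101)

Orthogonality check:
  u_2 · u_1 = 0 (should be 0)
  u_3 · u_1 = 0 (should be 0)
  u_3 · u_2 = 0 (should be 0)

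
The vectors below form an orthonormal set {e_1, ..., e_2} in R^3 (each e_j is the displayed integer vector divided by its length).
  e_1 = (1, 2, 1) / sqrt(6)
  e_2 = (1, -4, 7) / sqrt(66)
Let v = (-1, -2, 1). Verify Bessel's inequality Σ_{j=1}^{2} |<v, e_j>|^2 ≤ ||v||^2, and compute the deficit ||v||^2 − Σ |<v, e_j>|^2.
Σ |<v, e_j>|^2 = 62/11; ||v||^2 = 6; deficit = 4/11

Write each e_j = u_j / sqrt(<u_j, u_j>) where u_j is the displayed integer vector. Then <v, e_j> = <v, u_j> / sqrt(<u_j, u_j>), so |<v, e_j>|^2 = <v, u_j>^2 / <u_j, u_j>.
Coefficients: <v, e_1> = -4/sqrt(6), <v, e_2> = 14/sqrt(66).
Square and sum: Σ |<v, e_j>|^2 = 62/11.
Compute ||v||^2 = v·v = 6.
Deficit = 6 − 62/11 = 4/11 ≥ 0, confirming Bessel's inequality. (The deficit equals ||v − Σ <v,e_j> e_j||^2, the squared distance from v to span{e_j}.)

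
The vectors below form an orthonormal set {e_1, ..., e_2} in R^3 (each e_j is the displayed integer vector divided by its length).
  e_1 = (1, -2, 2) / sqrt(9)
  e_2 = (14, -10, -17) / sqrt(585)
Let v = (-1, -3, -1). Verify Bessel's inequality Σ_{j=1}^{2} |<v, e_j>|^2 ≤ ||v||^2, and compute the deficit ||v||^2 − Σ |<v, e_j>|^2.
Σ |<v, e_j>|^2 = 186/65; ||v||^2 = 11; deficit = 529/65

Write each e_j = u_j / sqrt(<u_j, u_j>) where u_j is the displayed integer vector. Then <v, e_j> = <v, u_j> / sqrt(<u_j, u_j>), so |<v, e_j>|^2 = <v, u_j>^2 / <u_j, u_j>.
Coefficients: <v, e_1> = 3/sqrt(9), <v, e_2> = 33/sqrt(585).
Square and sum: Σ |<v, e_j>|^2 = 186/65.
Compute ||v||^2 = v·v = 11.
Deficit = 11 − 186/65 = 529/65 ≥ 0, confirming Bessel's inequality. (The deficit equals ||v − Σ <v,e_j> e_j||^2, the squared distance from v to span{e_j}.)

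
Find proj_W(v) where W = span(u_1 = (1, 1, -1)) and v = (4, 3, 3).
proj_W(v) = (4/3, 4/3, -4/3)

Set up U = [u_1 | ... | u_1] ∈ R^(3×1). The projector onto W = col(U) is P = U (U^T U)^(-1) U^T.
Compute U^T U =
  [3],
and U^T v = (4).
Solve U^T U · c = U^T v for the coefficients: c = (4/3). The projection is proj_W(v) = U c.
Check: (v - proj_W(v)) · u_1 = 0  (should be 0).
Result: proj_W(v) = (4/3, 4/3, -4/3).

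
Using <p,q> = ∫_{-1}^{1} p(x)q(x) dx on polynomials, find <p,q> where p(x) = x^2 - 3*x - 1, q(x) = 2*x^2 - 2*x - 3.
<p,q> = 112/15

Expand the product: p(x)·q(x) = 2*x^4 - 8*x^3 + x^2 + 11*x + 3.
∫_{-1}^{1} of each monomial x^k gives [2/(k+1) if k even, 0 if k odd]. Integrating term-by-term (or equivalently evaluating the antiderivative F(x) = 2*x^5/5 - 2*x^4 + x^3/3 + 11*x^2/2 + 3*x at the endpoints):
  F(1) − F(−1) = 217/30 − (-7/30) = 112/15.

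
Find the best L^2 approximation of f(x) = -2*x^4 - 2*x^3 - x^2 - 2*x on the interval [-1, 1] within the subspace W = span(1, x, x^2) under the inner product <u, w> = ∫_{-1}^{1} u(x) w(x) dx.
g(x) = -19*x^2/7 - 16*x/5 + 6/35

The best approximation g ∈ W is the orthogonal projection of f onto W. Writing g = a_0 + a_1 x + a_2 x^2, the coefficients solve the normal equations G · a = b where
  G_{ij} = <φ_i, φ_j> and b_i = <f, φ_i>, with φ_0 = 1, φ_1 = x, φ_2 = x^2.
G =
  [2, 0, 2/3]
  [0, 2/3, 0]
  [2/3, 0, 2/5],
b = (-22/15, -32/15, -34/35).
Solving gives a_0 = 6/35, a_1 = -16/5, a_2 = -19/7, so
  g(x) = -19*x^2/7 - 16*x/5 + 6/35.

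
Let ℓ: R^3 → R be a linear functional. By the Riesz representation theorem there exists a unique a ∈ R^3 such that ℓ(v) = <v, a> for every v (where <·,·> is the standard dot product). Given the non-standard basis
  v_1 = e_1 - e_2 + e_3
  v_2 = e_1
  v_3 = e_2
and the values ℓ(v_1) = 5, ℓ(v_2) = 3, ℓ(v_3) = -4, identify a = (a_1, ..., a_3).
a = (3, -4, -2)

Write a = (a_1, ..., a_3) in the standard basis. For each basis vector v_i, ℓ(v_i) = <v_i, a> is a linear equation in the a_j's. Collect the n equations into a matrix system V a = ℓ, where row i of V is v_i (expressed in the standard basis). Since V is invertible (lower-triangular with 1s on the diagonal, up to permutation), solve by back-substitution:
  V =
[[1, -1, 1],
 [1, 0, 0],
 [0, 1, 0]]
  V a = (5, 3, -4)
Solving gives a = (3, -4, -2).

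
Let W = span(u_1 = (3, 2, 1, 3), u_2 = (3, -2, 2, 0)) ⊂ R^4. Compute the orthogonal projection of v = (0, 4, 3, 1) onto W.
proj_W(v) = (18/19, 44/19, -2/19, 42/19)

Set up U = [u_1 | ... | u_2] ∈ R^(4×2). The projector onto W = col(U) is P = U (U^T U)^(-1) U^T.
Compute U^T U =
  [23, 7]
  [7, 17],
and U^T v = (14, -2).
Solve U^T U · c = U^T v for the coefficients: c = (14/19, -8/19). The projection is proj_W(v) = U c.
Check: (v - proj_W(v)) · u_1 = 0  (should be 0).
Check: (v - proj_W(v)) · u_2 = 0  (should be 0).
Result: proj_W(v) = (18/19, 44/19, -2/19, 42/19).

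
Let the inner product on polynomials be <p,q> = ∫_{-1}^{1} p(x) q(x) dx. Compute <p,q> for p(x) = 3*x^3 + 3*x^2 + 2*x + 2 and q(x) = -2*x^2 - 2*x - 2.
<p,q> = -332/15

Expand the product: p(x)·q(x) = -6*x^5 - 12*x^4 - 16*x^3 - 14*x^2 - 8*x - 4.
∫_{-1}^{1} of each monomial x^k gives [2/(k+1) if k even, 0 if k odd]. Integrating term-by-term (or equivalently evaluating the antiderivative F(x) = -x^6 - 12*x^5/5 - 4*x^4 - 14*x^3/3 - 4*x^2 - 4*x at the endpoints):
  F(1) − F(−1) = -301/15 − (31/15) = -332/15.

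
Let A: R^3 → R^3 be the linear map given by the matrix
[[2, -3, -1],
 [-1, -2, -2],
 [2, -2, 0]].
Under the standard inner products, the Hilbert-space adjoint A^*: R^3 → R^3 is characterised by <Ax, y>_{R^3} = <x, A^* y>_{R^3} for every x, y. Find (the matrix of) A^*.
A^* = A^T =
[[2, -1, 2],
 [-3, -2, -2],
 [-1, -2, 0]]

For real matrices with standard dot products, the defining identity <Ax, y> = <x, A^* y> gives (Ax)^T y = x^T (A^*) y, i.e. x^T A^T y = x^T (A^*) y. Since this holds for all x, y, we must have A^* = A^T. Therefore
A^* =
[[2, -1, 2],
 [-3, -2, -2],
 [-1, -2, 0]].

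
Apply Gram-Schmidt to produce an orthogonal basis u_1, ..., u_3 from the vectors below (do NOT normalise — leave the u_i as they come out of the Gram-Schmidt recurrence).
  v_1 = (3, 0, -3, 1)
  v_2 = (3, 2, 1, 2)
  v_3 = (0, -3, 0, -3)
Orthogonal basis:
  u_1 = (3, 0, -3, 1)
  u_2 = (33/19, 2, 43/19, 30/19)
  u_3 = (243/139, -213/139, 165/139, -234/139)

Apply the Gram-Schmidt recurrence
  u_1 = v_1
  u_i = v_i − Σ_{j<i} ((v_i · u_j) / (u_j · u_j)) · u_j.

Step by step this gives:
  u_1 = (3, 0, -3, 1)
  u_2 = (33/19, 2, 43/19, 30/19)
  u_3 = (243/139, -213/139, 165/139, -234/139)

Orthogonality check:
  u_2 · u_1 = 0 (should be 0)
  u_3 · u_1 = 0 (should be 0)
  u_3 · u_2 = 0 (should be 0)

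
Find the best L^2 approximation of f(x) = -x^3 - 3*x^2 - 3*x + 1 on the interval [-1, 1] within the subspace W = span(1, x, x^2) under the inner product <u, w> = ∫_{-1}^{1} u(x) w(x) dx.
g(x) = -3*x^2 - 18*x/5 + 1

The best approximation g ∈ W is the orthogonal projection of f onto W. Writing g = a_0 + a_1 x + a_2 x^2, the coefficients solve the normal equations G · a = b where
  G_{ij} = <φ_i, φ_j> and b_i = <f, φ_i>, with φ_0 = 1, φ_1 = x, φ_2 = x^2.
G =
  [2, 0, 2/3]
  [0, 2/3, 0]
  [2/3, 0, 2/5],
b = (0, -12/5, -8/15).
Solving gives a_0 = 1, a_1 = -18/5, a_2 = -3, so
  g(x) = -3*x^2 - 18*x/5 + 1.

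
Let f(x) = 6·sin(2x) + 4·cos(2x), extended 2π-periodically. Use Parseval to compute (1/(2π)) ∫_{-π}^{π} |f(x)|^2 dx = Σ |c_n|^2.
Σ |c_n|^2 = 26

Expand |f|^2 and use orthogonality of {sin(nx), cos(mx)} on [-π, π]:
  ∫_{-π}^{π} sin(nx)^2 dx = π, ∫ cos(mx)^2 dx = π, and cross terms integrate to 0.
So ∫_{-π}^{π} f(x)^2 dx = 6^2 · π + 4^2 · π = (36 + 16)π.
Divide by 2π: (36 + 16)/2 = 26.
By Parseval, this equals Σ |c_n|^2.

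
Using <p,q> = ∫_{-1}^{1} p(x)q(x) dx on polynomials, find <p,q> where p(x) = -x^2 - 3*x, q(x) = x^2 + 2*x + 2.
<p,q> = -86/15

Expand the product: p(x)·q(x) = -x^4 - 5*x^3 - 8*x^2 - 6*x.
∫_{-1}^{1} of each monomial x^k gives [2/(k+1) if k even, 0 if k odd]. Integrating term-by-term (or equivalently evaluating the antiderivative F(x) = -x^5/5 - 5*x^4/4 - 8*x^3/3 - 3*x^2 at the endpoints):
  F(1) − F(−1) = -427/60 − (-83/60) = -86/15.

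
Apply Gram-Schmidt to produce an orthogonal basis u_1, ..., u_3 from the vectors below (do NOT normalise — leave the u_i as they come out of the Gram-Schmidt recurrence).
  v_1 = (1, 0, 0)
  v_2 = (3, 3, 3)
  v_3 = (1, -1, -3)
Orthogonal basis:
  u_1 = (1, 0, 0)
  u_2 = (0, 3, 3)
  u_3 = (0, 1, -1)

Apply the Gram-Schmidt recurrence
  u_1 = v_1
  u_i = v_i − Σ_{j<i} ((v_i · u_j) / (u_j · u_j)) · u_j.

Step by step this gives:
  u_1 = (1, 0, 0)
  u_2 = (0, 3, 3)
  u_3 = (0, 1, -1)

Orthogonality check:
  u_2 · u_1 = 0 (should be 0)
  u_3 · u_1 = 0 (should be 0)
  u_3 · u_2 = 0 (should be 0)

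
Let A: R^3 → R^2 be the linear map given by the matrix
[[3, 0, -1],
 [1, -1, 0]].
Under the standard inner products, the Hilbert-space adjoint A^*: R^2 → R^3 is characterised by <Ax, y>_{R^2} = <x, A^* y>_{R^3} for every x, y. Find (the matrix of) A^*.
A^* = A^T =
[[3, 1],
 [0, -1],
 [-1, 0]]

For real matrices with standard dot products, the defining identity <Ax, y> = <x, A^* y> gives (Ax)^T y = x^T (A^*) y, i.e. x^T A^T y = x^T (A^*) y. Since this holds for all x, y, we must have A^* = A^T. Therefore
A^* =
[[3, 1],
 [0, -1],
 [-1, 0]].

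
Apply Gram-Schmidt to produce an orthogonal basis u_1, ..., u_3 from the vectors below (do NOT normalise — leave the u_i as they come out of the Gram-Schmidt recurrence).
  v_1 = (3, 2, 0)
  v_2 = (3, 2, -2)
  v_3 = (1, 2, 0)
Orthogonal basis:
  u_1 = (3, 2, 0)
  u_2 = (0, 0, -2)
  u_3 = (-8/13, 12/13, 0)

Apply the Gram-Schmidt recurrence
  u_1 = v_1
  u_i = v_i − Σ_{j<i} ((v_i · u_j) / (u_j · u_j)) · u_j.

Step by step this gives:
  u_1 = (3, 2, 0)
  u_2 = (0, 0, -2)
  u_3 = (-8/13, 12/13, 0)

Orthogonality check:
  u_2 · u_1 = 0 (should be 0)
  u_3 · u_1 = 0 (should be 0)
  u_3 · u_2 = 0 (should be 0)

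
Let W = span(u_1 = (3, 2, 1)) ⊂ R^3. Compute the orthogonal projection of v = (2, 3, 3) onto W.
proj_W(v) = (45/14, 15/7, 15/14)

Set up U = [u_1 | ... | u_1] ∈ R^(3×1). The projector onto W = col(U) is P = U (U^T U)^(-1) U^T.
Compute U^T U =
  [14],
and U^T v = (15).
Solve U^T U · c = U^T v for the coefficients: c = (15/14). The projection is proj_W(v) = U c.
Check: (v - proj_W(v)) · u_1 = 0  (should be 0).
Result: proj_W(v) = (45/14, 15/7, 15/14).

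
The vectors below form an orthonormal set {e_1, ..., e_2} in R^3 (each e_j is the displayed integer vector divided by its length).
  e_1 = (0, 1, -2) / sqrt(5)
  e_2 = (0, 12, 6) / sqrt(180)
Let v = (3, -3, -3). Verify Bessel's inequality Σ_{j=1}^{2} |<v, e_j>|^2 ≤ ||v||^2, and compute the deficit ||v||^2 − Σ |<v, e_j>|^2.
Σ |<v, e_j>|^2 = 18; ||v||^2 = 27; deficit = 9

Write each e_j = u_j / sqrt(<u_j, u_j>) where u_j is the displayed integer vector. Then <v, e_j> = <v, u_j> / sqrt(<u_j, u_j>), so |<v, e_j>|^2 = <v, u_j>^2 / <u_j, u_j>.
Coefficients: <v, e_1> = 3/sqrt(5), <v, e_2> = -54/sqrt(180).
Square and sum: Σ |<v, e_j>|^2 = 18.
Compute ||v||^2 = v·v = 27.
Deficit = 27 − 18 = 9 ≥ 0, confirming Bessel's inequality. (The deficit equals ||v − Σ <v,e_j> e_j||^2, the squared distance from v to span{e_j}.)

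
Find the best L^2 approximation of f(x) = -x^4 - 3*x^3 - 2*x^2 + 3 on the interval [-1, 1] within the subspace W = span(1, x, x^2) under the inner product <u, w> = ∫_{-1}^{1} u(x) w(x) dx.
g(x) = -20*x^2/7 - 9*x/5 + 108/35

The best approximation g ∈ W is the orthogonal projection of f onto W. Writing g = a_0 + a_1 x + a_2 x^2, the coefficients solve the normal equations G · a = b where
  G_{ij} = <φ_i, φ_j> and b_i = <f, φ_i>, with φ_0 = 1, φ_1 = x, φ_2 = x^2.
G =
  [2, 0, 2/3]
  [0, 2/3, 0]
  [2/3, 0, 2/5],
b = (64/15, -6/5, 32/35).
Solving gives a_0 = 108/35, a_1 = -9/5, a_2 = -20/7, so
  g(x) = -20*x^2/7 - 9*x/5 + 108/35.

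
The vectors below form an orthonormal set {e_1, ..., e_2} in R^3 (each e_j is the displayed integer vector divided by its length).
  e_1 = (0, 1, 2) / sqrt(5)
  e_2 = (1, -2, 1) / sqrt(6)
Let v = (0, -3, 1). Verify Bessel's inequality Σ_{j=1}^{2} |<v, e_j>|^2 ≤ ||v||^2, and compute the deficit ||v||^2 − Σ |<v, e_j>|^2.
Σ |<v, e_j>|^2 = 251/30; ||v||^2 = 10; deficit = 49/30

Write each e_j = u_j / sqrt(<u_j, u_j>) where u_j is the displayed integer vector. Then <v, e_j> = <v, u_j> / sqrt(<u_j, u_j>), so |<v, e_j>|^2 = <v, u_j>^2 / <u_j, u_j>.
Coefficients: <v, e_1> = -1/sqrt(5), <v, e_2> = 7/sqrt(6).
Square and sum: Σ |<v, e_j>|^2 = 251/30.
Compute ||v||^2 = v·v = 10.
Deficit = 10 − 251/30 = 49/30 ≥ 0, confirming Bessel's inequality. (The deficit equals ||v − Σ <v,e_j> e_j||^2, the squared distance from v to span{e_j}.)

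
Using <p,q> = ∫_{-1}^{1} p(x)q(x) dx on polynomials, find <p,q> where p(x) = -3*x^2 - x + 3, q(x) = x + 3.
<p,q> = 34/3

Expand the product: p(x)·q(x) = -3*x^3 - 10*x^2 + 9.
∫_{-1}^{1} of each monomial x^k gives [2/(k+1) if k even, 0 if k odd]. Integrating term-by-term (or equivalently evaluating the antiderivative F(x) = -3*x^4/4 - 10*x^3/3 + 9*x at the endpoints):
  F(1) − F(−1) = 59/12 − (-77/12) = 34/3.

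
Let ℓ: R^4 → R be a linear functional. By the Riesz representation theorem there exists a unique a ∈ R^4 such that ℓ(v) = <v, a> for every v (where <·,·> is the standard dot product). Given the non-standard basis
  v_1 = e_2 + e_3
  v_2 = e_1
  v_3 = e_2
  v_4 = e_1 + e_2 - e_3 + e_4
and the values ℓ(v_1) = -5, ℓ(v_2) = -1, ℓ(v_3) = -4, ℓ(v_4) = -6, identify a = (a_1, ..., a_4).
a = (-1, -4, -1, -2)

Write a = (a_1, ..., a_4) in the standard basis. For each basis vector v_i, ℓ(v_i) = <v_i, a> is a linear equation in the a_j's. Collect the n equations into a matrix system V a = ℓ, where row i of V is v_i (expressed in the standard basis). Since V is invertible (lower-triangular with 1s on the diagonal, up to permutation), solve by back-substitution:
  V =
[[0, 1, 1, 0],
 [1, 0, 0, 0],
 [0, 1, 0, 0],
 [1, 1, -1, 1]]
  V a = (-5, -1, -4, -6)
Solving gives a = (-1, -4, -1, -2).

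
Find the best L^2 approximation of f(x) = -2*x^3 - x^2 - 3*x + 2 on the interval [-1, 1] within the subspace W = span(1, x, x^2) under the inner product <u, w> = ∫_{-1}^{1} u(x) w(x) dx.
g(x) = -x^2 - 21*x/5 + 2

The best approximation g ∈ W is the orthogonal projection of f onto W. Writing g = a_0 + a_1 x + a_2 x^2, the coefficients solve the normal equations G · a = b where
  G_{ij} = <φ_i, φ_j> and b_i = <f, φ_i>, with φ_0 = 1, φ_1 = x, φ_2 = x^2.
G =
  [2, 0, 2/3]
  [0, 2/3, 0]
  [2/3, 0, 2/5],
b = (10/3, -14/5, 14/15).
Solving gives a_0 = 2, a_1 = -21/5, a_2 = -1, so
  g(x) = -x^2 - 21*x/5 + 2.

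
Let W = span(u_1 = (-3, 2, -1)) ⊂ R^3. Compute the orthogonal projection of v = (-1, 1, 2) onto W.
proj_W(v) = (-9/14, 3/7, -3/14)

Set up U = [u_1 | ... | u_1] ∈ R^(3×1). The projector onto W = col(U) is P = U (U^T U)^(-1) U^T.
Compute U^T U =
  [14],
and U^T v = (3).
Solve U^T U · c = U^T v for the coefficients: c = (3/14). The projection is proj_W(v) = U c.
Check: (v - proj_W(v)) · u_1 = 0  (should be 0).
Result: proj_W(v) = (-9/14, 3/7, -3/14).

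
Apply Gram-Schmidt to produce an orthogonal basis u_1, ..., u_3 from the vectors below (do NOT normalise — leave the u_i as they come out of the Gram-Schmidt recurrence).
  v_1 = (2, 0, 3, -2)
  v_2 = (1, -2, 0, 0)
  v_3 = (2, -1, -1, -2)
Orthogonal basis:
  u_1 = (2, 0, 3, -2)
  u_2 = (13/17, -2, -6/17, 4/17)
  u_3 = (70/81, 35/81, -44/27, -128/81)

Apply the Gram-Schmidt recurrence
  u_1 = v_1
  u_i = v_i − Σ_{j<i} ((v_i · u_j) / (u_j · u_j)) · u_j.

Step by step this gives:
  u_1 = (2, 0, 3, -2)
  u_2 = (13/17, -2, -6/17, 4/17)
  u_3 = (70/81, 35/81, -44/27, -128/81)

Orthogonality check:
  u_2 · u_1 = 0 (should be 0)
  u_3 · u_1 = 0 (should be 0)
  u_3 · u_2 = 0 (should be 0)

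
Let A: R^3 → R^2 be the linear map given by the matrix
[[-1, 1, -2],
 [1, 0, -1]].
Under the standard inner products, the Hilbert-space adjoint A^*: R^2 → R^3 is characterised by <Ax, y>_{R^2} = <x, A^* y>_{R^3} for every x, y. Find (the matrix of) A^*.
A^* = A^T =
[[-1, 1],
 [1, 0],
 [-2, -1]]

For real matrices with standard dot products, the defining identity <Ax, y> = <x, A^* y> gives (Ax)^T y = x^T (A^*) y, i.e. x^T A^T y = x^T (A^*) y. Since this holds for all x, y, we must have A^* = A^T. Therefore
A^* =
[[-1, 1],
 [1, 0],
 [-2, -1]].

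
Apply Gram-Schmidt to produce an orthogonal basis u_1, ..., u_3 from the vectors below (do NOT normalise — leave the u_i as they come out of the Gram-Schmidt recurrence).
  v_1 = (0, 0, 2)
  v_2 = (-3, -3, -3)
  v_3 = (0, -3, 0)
Orthogonal basis:
  u_1 = (0, 0, 2)
  u_2 = (-3, -3, 0)
  u_3 = (3/2, -3/2, 0)

Apply the Gram-Schmidt recurrence
  u_1 = v_1
  u_i = v_i − Σ_{j<i} ((v_i · u_j) / (u_j · u_j)) · u_j.

Step by step this gives:
  u_1 = (0, 0, 2)
  u_2 = (-3, -3, 0)
  u_3 = (3/2, -3/2, 0)

Orthogonality check:
  u_2 · u_1 = 0 (should be 0)
  u_3 · u_1 = 0 (should be 0)
  u_3 · u_2 = 0 (should be 0)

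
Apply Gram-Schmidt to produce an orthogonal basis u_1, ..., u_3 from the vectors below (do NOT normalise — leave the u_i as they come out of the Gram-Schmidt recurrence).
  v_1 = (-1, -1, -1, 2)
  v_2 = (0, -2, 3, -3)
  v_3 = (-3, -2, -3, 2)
Orthogonal basis:
  u_1 = (-1, -1, -1, 2)
  u_2 = (-1, -3, 2, -1)
  u_3 = (-128/105, -3/35, -149/105, -143/105)

Apply the Gram-Schmidt recurrence
  u_1 = v_1
  u_i = v_i − Σ_{j<i} ((v_i · u_j) / (u_j · u_j)) · u_j.

Step by step this gives:
  u_1 = (-1, -1, -1, 2)
  u_2 = (-1, -3, 2, -1)
  u_3 = (-128/105, -3/35, -149/105, -143/105)

Orthogonality check:
  u_2 · u_1 = 0 (should be 0)
  u_3 · u_1 = 0 (should be 0)
  u_3 · u_2 = 0 (should be 0)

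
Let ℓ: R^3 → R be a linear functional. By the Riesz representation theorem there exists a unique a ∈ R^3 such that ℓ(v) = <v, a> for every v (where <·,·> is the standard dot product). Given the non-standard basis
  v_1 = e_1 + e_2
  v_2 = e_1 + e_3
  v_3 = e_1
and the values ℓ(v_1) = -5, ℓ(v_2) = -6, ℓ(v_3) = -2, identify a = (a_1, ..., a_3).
a = (-2, -3, -4)

Write a = (a_1, ..., a_3) in the standard basis. For each basis vector v_i, ℓ(v_i) = <v_i, a> is a linear equation in the a_j's. Collect the n equations into a matrix system V a = ℓ, where row i of V is v_i (expressed in the standard basis). Since V is invertible (lower-triangular with 1s on the diagonal, up to permutation), solve by back-substitution:
  V =
[[1, 1, 0],
 [1, 0, 1],
 [1, 0, 0]]
  V a = (-5, -6, -2)
Solving gives a = (-2, -3, -4).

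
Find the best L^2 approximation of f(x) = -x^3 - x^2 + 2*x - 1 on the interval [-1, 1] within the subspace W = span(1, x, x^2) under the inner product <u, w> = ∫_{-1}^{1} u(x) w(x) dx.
g(x) = -x^2 + 7*x/5 - 1

The best approximation g ∈ W is the orthogonal projection of f onto W. Writing g = a_0 + a_1 x + a_2 x^2, the coefficients solve the normal equations G · a = b where
  G_{ij} = <φ_i, φ_j> and b_i = <f, φ_i>, with φ_0 = 1, φ_1 = x, φ_2 = x^2.
G =
  [2, 0, 2/3]
  [0, 2/3, 0]
  [2/3, 0, 2/5],
b = (-8/3, 14/15, -16/15).
Solving gives a_0 = -1, a_1 = 7/5, a_2 = -1, so
  g(x) = -x^2 + 7*x/5 - 1.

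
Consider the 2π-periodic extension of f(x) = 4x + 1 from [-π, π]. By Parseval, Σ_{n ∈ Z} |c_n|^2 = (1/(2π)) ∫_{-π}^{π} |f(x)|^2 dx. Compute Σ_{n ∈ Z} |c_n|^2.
Σ |c_n|^2 = 16π^2/3 + 1

Expand and integrate term by term over [-π, π]:
  ∫ (4x)^2 dx = 16·(2π^3/3); ∫ 2·4·(1)·x dx = 0 (odd integrand); ∫ 1^2 dx = 1·2π.
So (1/(2π)) ∫_{-π}^{π} (4x + 1)^2 dx = 16π^2/3 + 1 = 16π^2/3 + 1.
Parseval ⇒ Σ |c_n|^2 = 16π^2/3 + 1.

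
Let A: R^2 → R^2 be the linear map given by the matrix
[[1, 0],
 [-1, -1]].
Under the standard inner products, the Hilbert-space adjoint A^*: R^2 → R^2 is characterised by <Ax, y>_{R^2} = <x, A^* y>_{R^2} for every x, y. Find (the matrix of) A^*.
A^* = A^T =
[[1, -1],
 [0, -1]]

For real matrices with standard dot products, the defining identity <Ax, y> = <x, A^* y> gives (Ax)^T y = x^T (A^*) y, i.e. x^T A^T y = x^T (A^*) y. Since this holds for all x, y, we must have A^* = A^T. Therefore
A^* =
[[1, -1],
 [0, -1]].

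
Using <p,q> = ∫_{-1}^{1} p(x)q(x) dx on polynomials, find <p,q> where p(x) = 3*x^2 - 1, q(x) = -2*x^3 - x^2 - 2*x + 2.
<p,q> = -8/15

Expand the product: p(x)·q(x) = -6*x^5 - 3*x^4 - 4*x^3 + 7*x^2 + 2*x - 2.
∫_{-1}^{1} of each monomial x^k gives [2/(k+1) if k even, 0 if k odd]. Integrating term-by-term (or equivalently evaluating the antiderivative F(x) = -x^6 - 3*x^5/5 - x^4 + 7*x^3/3 + x^2 - 2*x at the endpoints):
  F(1) − F(−1) = -19/15 − (-11/15) = -8/15.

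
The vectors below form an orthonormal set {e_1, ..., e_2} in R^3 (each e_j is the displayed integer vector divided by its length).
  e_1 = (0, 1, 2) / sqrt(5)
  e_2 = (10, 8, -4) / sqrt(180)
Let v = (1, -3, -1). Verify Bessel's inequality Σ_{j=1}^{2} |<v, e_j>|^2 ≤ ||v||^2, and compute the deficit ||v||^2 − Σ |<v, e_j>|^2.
Σ |<v, e_j>|^2 = 50/9; ||v||^2 = 11; deficit = 49/9

Write each e_j = u_j / sqrt(<u_j, u_j>) where u_j is the displayed integer vector. Then <v, e_j> = <v, u_j> / sqrt(<u_j, u_j>), so |<v, e_j>|^2 = <v, u_j>^2 / <u_j, u_j>.
Coefficients: <v, e_1> = -5/sqrt(5), <v, e_2> = -10/sqrt(180).
Square and sum: Σ |<v, e_j>|^2 = 50/9.
Compute ||v||^2 = v·v = 11.
Deficit = 11 − 50/9 = 49/9 ≥ 0, confirming Bessel's inequality. (The deficit equals ||v − Σ <v,e_j> e_j||^2, the squared distance from v to span{e_j}.)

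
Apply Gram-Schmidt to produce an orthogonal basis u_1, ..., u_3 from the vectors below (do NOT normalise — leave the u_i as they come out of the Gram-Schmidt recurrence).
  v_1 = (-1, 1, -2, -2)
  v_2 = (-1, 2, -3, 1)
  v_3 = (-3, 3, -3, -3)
Orthogonal basis:
  u_1 = (-1, 1, -2, -2)
  u_2 = (-3/10, 13/10, -8/5, 12/5)
  u_3 = (-114/101, 90/101, 99/101, 3/101)

Apply the Gram-Schmidt recurrence
  u_1 = v_1
  u_i = v_i − Σ_{j<i} ((v_i · u_j) / (u_j · u_j)) · u_j.

Step by step this gives:
  u_1 = (-1, 1, -2, -2)
  u_2 = (-3/10, 13/10, -8/5, 12/5)
  u_3 = (-114/101, 90/101, 99/101, 3/101)

Orthogonality check:
  u_2 · u_1 = 0 (should be 0)
  u_3 · u_1 = 0 (should be 0)
  u_3 · u_2 = 0 (should be 0)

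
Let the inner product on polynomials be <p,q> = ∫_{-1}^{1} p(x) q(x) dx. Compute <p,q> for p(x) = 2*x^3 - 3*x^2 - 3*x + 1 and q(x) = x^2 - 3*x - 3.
<p,q> = 46/15

Expand the product: p(x)·q(x) = 2*x^5 - 9*x^4 + 19*x^2 + 6*x - 3.
∫_{-1}^{1} of each monomial x^k gives [2/(k+1) if k even, 0 if k odd]. Integrating term-by-term (or equivalently evaluating the antiderivative F(x) = x^6/3 - 9*x^5/5 + 19*x^3/3 + 3*x^2 - 3*x at the endpoints):
  F(1) − F(−1) = 73/15 − (9/5) = 46/15.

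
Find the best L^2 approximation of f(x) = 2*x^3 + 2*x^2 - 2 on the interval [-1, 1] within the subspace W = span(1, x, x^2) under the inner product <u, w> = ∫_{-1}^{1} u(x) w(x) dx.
g(x) = 2*x^2 + 6*x/5 - 2

The best approximation g ∈ W is the orthogonal projection of f onto W. Writing g = a_0 + a_1 x + a_2 x^2, the coefficients solve the normal equations G · a = b where
  G_{ij} = <φ_i, φ_j> and b_i = <f, φ_i>, with φ_0 = 1, φ_1 = x, φ_2 = x^2.
G =
  [2, 0, 2/3]
  [0, 2/3, 0]
  [2/3, 0, 2/5],
b = (-8/3, 4/5, -8/15).
Solving gives a_0 = -2, a_1 = 6/5, a_2 = 2, so
  g(x) = 2*x^2 + 6*x/5 - 2.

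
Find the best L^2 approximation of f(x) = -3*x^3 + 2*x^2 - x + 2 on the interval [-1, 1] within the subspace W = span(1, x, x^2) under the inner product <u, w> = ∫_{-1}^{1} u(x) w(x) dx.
g(x) = 2*x^2 - 14*x/5 + 2

The best approximation g ∈ W is the orthogonal projection of f onto W. Writing g = a_0 + a_1 x + a_2 x^2, the coefficients solve the normal equations G · a = b where
  G_{ij} = <φ_i, φ_j> and b_i = <f, φ_i>, with φ_0 = 1, φ_1 = x, φ_2 = x^2.
G =
  [2, 0, 2/3]
  [0, 2/3, 0]
  [2/3, 0, 2/5],
b = (16/3, -28/15, 32/15).
Solving gives a_0 = 2, a_1 = -14/5, a_2 = 2, so
  g(x) = 2*x^2 - 14*x/5 + 2.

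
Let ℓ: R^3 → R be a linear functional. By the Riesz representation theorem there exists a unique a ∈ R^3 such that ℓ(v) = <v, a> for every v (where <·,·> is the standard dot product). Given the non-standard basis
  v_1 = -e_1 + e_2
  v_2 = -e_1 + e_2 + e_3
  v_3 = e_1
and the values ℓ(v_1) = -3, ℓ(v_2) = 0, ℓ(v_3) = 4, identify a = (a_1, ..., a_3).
a = (4, 1, 3)

Write a = (a_1, ..., a_3) in the standard basis. For each basis vector v_i, ℓ(v_i) = <v_i, a> is a linear equation in the a_j's. Collect the n equations into a matrix system V a = ℓ, where row i of V is v_i (expressed in the standard basis). Since V is invertible (lower-triangular with 1s on the diagonal, up to permutation), solve by back-substitution:
  V =
[[-1, 1, 0],
 [-1, 1, 1],
 [1, 0, 0]]
  V a = (-3, 0, 4)
Solving gives a = (4, 1, 3).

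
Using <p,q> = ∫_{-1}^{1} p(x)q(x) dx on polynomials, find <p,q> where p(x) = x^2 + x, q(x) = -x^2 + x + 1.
<p,q> = 14/15

Expand the product: p(x)·q(x) = -x^4 + 2*x^2 + x.
∫_{-1}^{1} of each monomial x^k gives [2/(k+1) if k even, 0 if k odd]. Integrating term-by-term (or equivalently evaluating the antiderivative F(x) = -x^5/5 + 2*x^3/3 + x^2/2 at the endpoints):
  F(1) − F(−1) = 29/30 − (1/30) = 14/15.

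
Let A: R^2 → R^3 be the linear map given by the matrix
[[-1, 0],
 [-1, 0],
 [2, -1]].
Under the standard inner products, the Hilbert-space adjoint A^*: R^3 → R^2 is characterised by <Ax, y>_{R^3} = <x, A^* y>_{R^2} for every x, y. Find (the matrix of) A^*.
A^* = A^T =
[[-1, -1, 2],
 [0, 0, -1]]

For real matrices with standard dot products, the defining identity <Ax, y> = <x, A^* y> gives (Ax)^T y = x^T (A^*) y, i.e. x^T A^T y = x^T (A^*) y. Since this holds for all x, y, we must have A^* = A^T. Therefore
A^* =
[[-1, -1, 2],
 [0, 0, -1]].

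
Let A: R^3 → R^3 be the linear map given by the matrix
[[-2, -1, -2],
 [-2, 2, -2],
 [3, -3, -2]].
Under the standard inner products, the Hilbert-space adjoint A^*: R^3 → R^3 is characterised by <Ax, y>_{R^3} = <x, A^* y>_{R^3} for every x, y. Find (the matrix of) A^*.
A^* = A^T =
[[-2, -2, 3],
 [-1, 2, -3],
 [-2, -2, -2]]

For real matrices with standard dot products, the defining identity <Ax, y> = <x, A^* y> gives (Ax)^T y = x^T (A^*) y, i.e. x^T A^T y = x^T (A^*) y. Since this holds for all x, y, we must have A^* = A^T. Therefore
A^* =
[[-2, -2, 3],
 [-1, 2, -3],
 [-2, -2, -2]].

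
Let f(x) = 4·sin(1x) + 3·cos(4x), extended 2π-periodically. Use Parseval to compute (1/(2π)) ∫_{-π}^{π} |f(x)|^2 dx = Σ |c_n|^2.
Σ |c_n|^2 = 25/2

Expand |f|^2 and use orthogonality of {sin(nx), cos(mx)} on [-π, π]:
  ∫_{-π}^{π} sin(nx)^2 dx = π, ∫ cos(mx)^2 dx = π, and cross terms integrate to 0.
So ∫_{-π}^{π} f(x)^2 dx = 4^2 · π + 3^2 · π = (16 + 9)π.
Divide by 2π: (16 + 9)/2 = 25/2.
By Parseval, this equals Σ |c_n|^2.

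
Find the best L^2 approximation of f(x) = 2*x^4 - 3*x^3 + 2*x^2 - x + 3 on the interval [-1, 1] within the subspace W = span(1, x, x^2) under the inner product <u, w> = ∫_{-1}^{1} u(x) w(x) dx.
g(x) = 26*x^2/7 - 14*x/5 + 99/35

The best approximation g ∈ W is the orthogonal projection of f onto W. Writing g = a_0 + a_1 x + a_2 x^2, the coefficients solve the normal equations G · a = b where
  G_{ij} = <φ_i, φ_j> and b_i = <f, φ_i>, with φ_0 = 1, φ_1 = x, φ_2 = x^2.
G =
  [2, 0, 2/3]
  [0, 2/3, 0]
  [2/3, 0, 2/5],
b = (122/15, -28/15, 118/35).
Solving gives a_0 = 99/35, a_1 = -14/5, a_2 = 26/7, so
  g(x) = 26*x^2/7 - 14*x/5 + 99/35.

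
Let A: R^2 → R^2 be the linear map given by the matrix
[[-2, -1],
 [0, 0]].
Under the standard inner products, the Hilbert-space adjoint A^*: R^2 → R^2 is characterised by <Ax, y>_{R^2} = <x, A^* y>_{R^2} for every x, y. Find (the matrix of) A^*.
A^* = A^T =
[[-2, 0],
 [-1, 0]]

For real matrices with standard dot products, the defining identity <Ax, y> = <x, A^* y> gives (Ax)^T y = x^T (A^*) y, i.e. x^T A^T y = x^T (A^*) y. Since this holds for all x, y, we must have A^* = A^T. Therefore
A^* =
[[-2, 0],
 [-1, 0]].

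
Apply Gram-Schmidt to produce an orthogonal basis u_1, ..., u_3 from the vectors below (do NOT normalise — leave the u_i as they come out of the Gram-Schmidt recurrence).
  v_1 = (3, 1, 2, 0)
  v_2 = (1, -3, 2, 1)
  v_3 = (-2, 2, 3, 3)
Orthogonal basis:
  u_1 = (3, 1, 2, 0)
  u_2 = (1/7, -23/7, 10/7, 1)
  u_3 = (-236/97, 190/97, 259/97, 288/97)

Apply the Gram-Schmidt recurrence
  u_1 = v_1
  u_i = v_i − Σ_{j<i} ((v_i · u_j) / (u_j · u_j)) · u_j.

Step by step this gives:
  u_1 = (3, 1, 2, 0)
  u_2 = (1/7, -23/7, 10/7, 1)
  u_3 = (-236/97, 190/97, 259/97, 288/97)

Orthogonality check:
  u_2 · u_1 = 0 (should be 0)
  u_3 · u_1 = 0 (should be 0)
  u_3 · u_2 = 0 (should be 0)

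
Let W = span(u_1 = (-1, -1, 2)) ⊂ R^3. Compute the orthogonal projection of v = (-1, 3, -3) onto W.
proj_W(v) = (4/3, 4/3, -8/3)

Set up U = [u_1 | ... | u_1] ∈ R^(3×1). The projector onto W = col(U) is P = U (U^T U)^(-1) U^T.
Compute U^T U =
  [6],
and U^T v = (-8).
Solve U^T U · c = U^T v for the coefficients: c = (-4/3). The projection is proj_W(v) = U c.
Check: (v - proj_W(v)) · u_1 = 0  (should be 0).
Result: proj_W(v) = (4/3, 4/3, -8/3).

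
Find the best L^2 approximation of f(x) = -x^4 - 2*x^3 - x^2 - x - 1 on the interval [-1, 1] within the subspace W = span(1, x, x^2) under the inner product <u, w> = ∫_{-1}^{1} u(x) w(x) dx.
g(x) = -13*x^2/7 - 11*x/5 - 32/35

The best approximation g ∈ W is the orthogonal projection of f onto W. Writing g = a_0 + a_1 x + a_2 x^2, the coefficients solve the normal equations G · a = b where
  G_{ij} = <φ_i, φ_j> and b_i = <f, φ_i>, with φ_0 = 1, φ_1 = x, φ_2 = x^2.
G =
  [2, 0, 2/3]
  [0, 2/3, 0]
  [2/3, 0, 2/5],
b = (-46/15, -22/15, -142/105).
Solving gives a_0 = -32/35, a_1 = -11/5, a_2 = -13/7, so
  g(x) = -13*x^2/7 - 11*x/5 - 32/35.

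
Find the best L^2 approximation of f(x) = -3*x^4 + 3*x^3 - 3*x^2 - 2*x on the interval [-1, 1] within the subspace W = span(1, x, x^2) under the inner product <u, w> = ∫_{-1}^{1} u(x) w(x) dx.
g(x) = -39*x^2/7 - x/5 + 9/35

The best approximation g ∈ W is the orthogonal projection of f onto W. Writing g = a_0 + a_1 x + a_2 x^2, the coefficients solve the normal equations G · a = b where
  G_{ij} = <φ_i, φ_j> and b_i = <f, φ_i>, with φ_0 = 1, φ_1 = x, φ_2 = x^2.
G =
  [2, 0, 2/3]
  [0, 2/3, 0]
  [2/3, 0, 2/5],
b = (-16/5, -2/15, -72/35).
Solving gives a_0 = 9/35, a_1 = -1/5, a_2 = -39/7, so
  g(x) = -39*x^2/7 - x/5 + 9/35.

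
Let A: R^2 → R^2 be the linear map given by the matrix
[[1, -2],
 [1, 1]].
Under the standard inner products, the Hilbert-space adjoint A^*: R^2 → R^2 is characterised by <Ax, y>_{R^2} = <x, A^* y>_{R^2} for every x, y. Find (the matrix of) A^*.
A^* = A^T =
[[1, 1],
 [-2, 1]]

For real matrices with standard dot products, the defining identity <Ax, y> = <x, A^* y> gives (Ax)^T y = x^T (A^*) y, i.e. x^T A^T y = x^T (A^*) y. Since this holds for all x, y, we must have A^* = A^T. Therefore
A^* =
[[1, 1],
 [-2, 1]].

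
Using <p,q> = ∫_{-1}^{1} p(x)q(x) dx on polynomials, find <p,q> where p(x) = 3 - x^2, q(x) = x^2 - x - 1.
<p,q> = -56/15

Expand the product: p(x)·q(x) = -x^4 + x^3 + 4*x^2 - 3*x - 3.
∫_{-1}^{1} of each monomial x^k gives [2/(k+1) if k even, 0 if k odd]. Integrating term-by-term (or equivalently evaluating the antiderivative F(x) = -x^5/5 + x^4/4 + 4*x^3/3 - 3*x^2/2 - 3*x at the endpoints):
  F(1) − F(−1) = -187/60 − (37/60) = -56/15.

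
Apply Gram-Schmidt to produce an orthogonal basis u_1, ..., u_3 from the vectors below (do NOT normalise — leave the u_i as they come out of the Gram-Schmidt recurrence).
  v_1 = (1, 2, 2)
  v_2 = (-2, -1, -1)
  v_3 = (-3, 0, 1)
Orthogonal basis:
  u_1 = (1, 2, 2)
  u_2 = (-4/3, 1/3, 1/3)
  u_3 = (0, -1/2, 1/2)

Apply the Gram-Schmidt recurrence
  u_1 = v_1
  u_i = v_i − Σ_{j<i} ((v_i · u_j) / (u_j · u_j)) · u_j.

Step by step this gives:
  u_1 = (1, 2, 2)
  u_2 = (-4/3, 1/3, 1/3)
  u_3 = (0, -1/2, 1/2)

Orthogonality check:
  u_2 · u_1 = 0 (should be 0)
  u_3 · u_1 = 0 (should be 0)
  u_3 · u_2 = 0 (should be 0)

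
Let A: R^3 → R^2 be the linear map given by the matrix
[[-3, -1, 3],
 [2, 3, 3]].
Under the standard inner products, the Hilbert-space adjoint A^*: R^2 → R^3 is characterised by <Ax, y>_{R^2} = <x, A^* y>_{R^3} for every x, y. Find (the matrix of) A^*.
A^* = A^T =
[[-3, 2],
 [-1, 3],
 [3, 3]]

For real matrices with standard dot products, the defining identity <Ax, y> = <x, A^* y> gives (Ax)^T y = x^T (A^*) y, i.e. x^T A^T y = x^T (A^*) y. Since this holds for all x, y, we must have A^* = A^T. Therefore
A^* =
[[-3, 2],
 [-1, 3],
 [3, 3]].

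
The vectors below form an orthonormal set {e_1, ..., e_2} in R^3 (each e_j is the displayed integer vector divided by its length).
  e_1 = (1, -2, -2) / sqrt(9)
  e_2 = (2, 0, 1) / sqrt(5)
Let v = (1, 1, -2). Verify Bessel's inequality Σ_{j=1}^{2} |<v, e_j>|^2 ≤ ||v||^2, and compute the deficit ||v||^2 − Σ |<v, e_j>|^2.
Σ |<v, e_j>|^2 = 1; ||v||^2 = 6; deficit = 5

Write each e_j = u_j / sqrt(<u_j, u_j>) where u_j is the displayed integer vector. Then <v, e_j> = <v, u_j> / sqrt(<u_j, u_j>), so |<v, e_j>|^2 = <v, u_j>^2 / <u_j, u_j>.
Coefficients: <v, e_1> = 3/sqrt(9), <v, e_2> = 0/sqrt(5).
Square and sum: Σ |<v, e_j>|^2 = 1.
Compute ||v||^2 = v·v = 6.
Deficit = 6 − 1 = 5 ≥ 0, confirming Bessel's inequality. (The deficit equals ||v − Σ <v,e_j> e_j||^2, the squared distance from v to span{e_j}.)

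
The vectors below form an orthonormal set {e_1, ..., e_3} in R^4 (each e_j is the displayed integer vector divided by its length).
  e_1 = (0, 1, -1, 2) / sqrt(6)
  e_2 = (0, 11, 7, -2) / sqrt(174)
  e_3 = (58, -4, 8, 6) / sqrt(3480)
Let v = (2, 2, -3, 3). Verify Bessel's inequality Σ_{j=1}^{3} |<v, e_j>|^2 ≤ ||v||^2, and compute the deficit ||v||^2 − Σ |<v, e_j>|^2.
Σ |<v, e_j>|^2 = 233/10; ||v||^2 = 26; deficit = 27/10

Write each e_j = u_j / sqrt(<u_j, u_j>) where u_j is the displayed integer vector. Then <v, e_j> = <v, u_j> / sqrt(<u_j, u_j>), so |<v, e_j>|^2 = <v, u_j>^2 / <u_j, u_j>.
Coefficients: <v, e_1> = 11/sqrt(6), <v, e_2> = -5/sqrt(174), <v, e_3> = 102/sqrt(3480).
Square and sum: Σ |<v, e_j>|^2 = 233/10.
Compute ||v||^2 = v·v = 26.
Deficit = 26 − 233/10 = 27/10 ≥ 0, confirming Bessel's inequality. (The deficit equals ||v − Σ <v,e_j> e_j||^2, the squared distance from v to span{e_j}.)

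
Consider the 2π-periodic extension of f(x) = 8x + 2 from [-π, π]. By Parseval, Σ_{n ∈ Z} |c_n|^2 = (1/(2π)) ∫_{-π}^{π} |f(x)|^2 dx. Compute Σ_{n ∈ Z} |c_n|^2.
Σ |c_n|^2 = 64π^2/3 + 4

Expand and integrate term by term over [-π, π]:
  ∫ (8x)^2 dx = 64·(2π^3/3); ∫ 2·8·(2)·x dx = 0 (odd integrand); ∫ 2^2 dx = 4·2π.
So (1/(2π)) ∫_{-π}^{π} (8x + 2)^2 dx = 64π^2/3 + 4 = 64π^2/3 + 4.
Parseval ⇒ Σ |c_n|^2 = 64π^2/3 + 4.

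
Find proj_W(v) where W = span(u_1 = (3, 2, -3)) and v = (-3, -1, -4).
proj_W(v) = (3/22, 1/11, -3/22)

Set up U = [u_1 | ... | u_1] ∈ R^(3×1). The projector onto W = col(U) is P = U (U^T U)^(-1) U^T.
Compute U^T U =
  [22],
and U^T v = (1).
Solve U^T U · c = U^T v for the coefficients: c = (1/22). The projection is proj_W(v) = U c.
Check: (v - proj_W(v)) · u_1 = 0  (should be 0).
Result: proj_W(v) = (3/22, 1/11, -3/22).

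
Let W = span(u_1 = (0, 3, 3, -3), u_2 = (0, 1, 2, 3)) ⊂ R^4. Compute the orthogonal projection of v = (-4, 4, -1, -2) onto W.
proj_W(v) = (0, 29/21, 23/21, -53/21)

Set up U = [u_1 | ... | u_2] ∈ R^(4×2). The projector onto W = col(U) is P = U (U^T U)^(-1) U^T.
Compute U^T U =
  [27, 0]
  [0, 14],
and U^T v = (15, -4).
Solve U^T U · c = U^T v for the coefficients: c = (5/9, -2/7). The projection is proj_W(v) = U c.
Check: (v - proj_W(v)) · u_1 = 0  (should be 0).
Check: (v - proj_W(v)) · u_2 = 0  (should be 0).
Result: proj_W(v) = (0, 29/21, 23/21, -53/21).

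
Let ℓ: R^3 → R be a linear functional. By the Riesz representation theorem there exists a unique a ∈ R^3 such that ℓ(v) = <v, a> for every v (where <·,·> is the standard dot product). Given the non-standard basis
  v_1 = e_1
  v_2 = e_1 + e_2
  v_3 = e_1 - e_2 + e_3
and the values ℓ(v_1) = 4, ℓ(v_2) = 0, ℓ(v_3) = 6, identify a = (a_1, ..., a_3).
a = (4, -4, -2)

Write a = (a_1, ..., a_3) in the standard basis. For each basis vector v_i, ℓ(v_i) = <v_i, a> is a linear equation in the a_j's. Collect the n equations into a matrix system V a = ℓ, where row i of V is v_i (expressed in the standard basis). Since V is invertible (lower-triangular with 1s on the diagonal, up to permutation), solve by back-substitution:
  V =
[[1, 0, 0],
 [1, 1, 0],
 [1, -1, 1]]
  V a = (4, 0, 6)
Solving gives a = (4, -4, -2).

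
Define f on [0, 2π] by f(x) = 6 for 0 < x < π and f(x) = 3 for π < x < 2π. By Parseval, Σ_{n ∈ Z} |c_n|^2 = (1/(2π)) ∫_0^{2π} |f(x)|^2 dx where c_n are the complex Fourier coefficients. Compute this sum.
Σ |c_n|^2 = 45/2

Parseval equates the L^2 energy of f (normalised by 1/(2π)) with the ℓ^2 sum of its Fourier coefficients: (1/(2π)) ∫_0^{2π} |f|^2 = Σ |c_n|^2.
Compute the left side: (1/(2π)) [∫_0^π 6^2 dx + ∫_π^{2π} 3^2 dx] = (1/(2π)) · (36π + 9π) = (36 + 9)/2 = 45/2.
So Σ_{n ∈ Z} |c_n|^2 = 45/2.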